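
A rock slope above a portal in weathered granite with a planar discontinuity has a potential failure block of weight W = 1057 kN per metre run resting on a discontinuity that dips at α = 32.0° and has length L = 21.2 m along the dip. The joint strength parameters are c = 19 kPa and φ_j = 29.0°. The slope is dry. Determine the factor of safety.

FS = 1.61

Resolving the block weight along and normal to the plane and applying the Mohr–Coulomb strength on the joint:
N' = W cosα = 1057·cos32.0° = 896.4 kN/m
Driving force T = W sinα = 1057·sin32.0° = 560.1 kN/m
Resisting force R = c·L + N'·tanφ_j = 19·21.2 + 896.4·tan29.0° = 402.8 + 496.9 = 899.7 kN/m
FS = R / T = 899.7 / 560.1 = 1.606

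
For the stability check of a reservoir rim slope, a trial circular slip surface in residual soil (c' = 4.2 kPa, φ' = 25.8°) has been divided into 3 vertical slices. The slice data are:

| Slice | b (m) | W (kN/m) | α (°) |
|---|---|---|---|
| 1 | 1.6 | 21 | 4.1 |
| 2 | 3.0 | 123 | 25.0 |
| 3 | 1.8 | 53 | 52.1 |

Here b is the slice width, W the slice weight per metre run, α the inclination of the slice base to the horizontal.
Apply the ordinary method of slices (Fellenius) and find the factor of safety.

Ordinary method of slices: FS = Σ[c'·Δl_i + (W_i cosα_i)·tanφ'] / Σ W_i sinα_i, with Δl_i = b_i / cosα_i.
Slice 1: Δl = 1.6/cos4.1° = 1.604 m; N'_1 = 21·cos4.1° = 20.9; c'Δl = 6.74; W sinα = 1.5
Slice 2: Δl = 3.0/cos25.0° = 3.310 m; N'_2 = 123·cos25.0° = 111.5; c'Δl = 13.90; W sinα = 52.0
Slice 3: Δl = 1.8/cos52.1° = 2.930 m; N'_3 = 53·cos52.1° = 32.6; c'Δl = 12.31; W sinα = 41.8
Σc'Δl = 32.9 kN/m; ΣN' = 165.0 kN/m; ΣW sinα = 95.3 kN/m
Resisting = 32.9 + 165.0·tan25.8° = 32.9 + 79.8 = 112.7 kN/m
FS = 112.7 / 95.3 = 1.183

FS = 1.18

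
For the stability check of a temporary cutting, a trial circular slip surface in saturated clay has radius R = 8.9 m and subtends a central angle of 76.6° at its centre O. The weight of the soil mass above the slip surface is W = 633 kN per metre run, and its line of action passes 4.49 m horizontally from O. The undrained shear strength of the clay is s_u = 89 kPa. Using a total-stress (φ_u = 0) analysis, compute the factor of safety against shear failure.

Taking moments about the centre O, the resisting moment is provided by the undrained shear strength acting along the arc:
Arc length L_a = R·θ = 8.9·(76.6°·π/180) = 8.9·1.3369 = 11.90 m
M_R = s_u·L_a·R = 89·11.90·8.9 = 9424.9 kN·m/m
M_D = W·d = 633·4.49 = 2842.2 kN·m/m
FS = M_R / M_D = 9424.9 / 2842.2 = 3.316

FS = 3.32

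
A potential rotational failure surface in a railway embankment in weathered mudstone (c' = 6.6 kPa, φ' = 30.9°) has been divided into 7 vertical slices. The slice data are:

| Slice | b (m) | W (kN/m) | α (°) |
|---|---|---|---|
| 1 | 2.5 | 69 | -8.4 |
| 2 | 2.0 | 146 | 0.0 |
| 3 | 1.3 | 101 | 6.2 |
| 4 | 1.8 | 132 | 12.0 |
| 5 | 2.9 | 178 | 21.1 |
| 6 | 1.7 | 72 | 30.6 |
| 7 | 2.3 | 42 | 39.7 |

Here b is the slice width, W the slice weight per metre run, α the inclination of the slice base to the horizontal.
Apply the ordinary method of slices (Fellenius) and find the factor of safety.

FS = 3.37

Ordinary method of slices: FS = Σ[c'·Δl_i + (W_i cosα_i)·tanφ'] / Σ W_i sinα_i, with Δl_i = b_i / cosα_i.
Slice 1: Δl = 2.5/cos(-8.4°) = 2.527 m; N'_1 = 69·cos(-8.4°) = 68.3; c'Δl = 16.68; W sinα = -10.1
Slice 2: Δl = 2.0/cos0.0° = 2.000 m; N'_2 = 146·cos0.0° = 146.0; c'Δl = 13.20; W sinα = 0.0
Slice 3: Δl = 1.3/cos6.2° = 1.308 m; N'_3 = 101·cos6.2° = 100.4; c'Δl = 8.63; W sinα = 10.9
Slice 4: Δl = 1.8/cos12.0° = 1.840 m; N'_4 = 132·cos12.0° = 129.1; c'Δl = 12.15; W sinα = 27.4
Slice 5: Δl = 2.9/cos21.1° = 3.108 m; N'_5 = 178·cos21.1° = 166.1; c'Δl = 20.52; W sinα = 64.1
Slice 6: Δl = 1.7/cos30.6° = 1.975 m; N'_6 = 72·cos30.6° = 62.0; c'Δl = 13.04; W sinα = 36.7
Slice 7: Δl = 2.3/cos39.7° = 2.989 m; N'_7 = 42·cos39.7° = 32.3; c'Δl = 19.73; W sinα = 26.8
Σc'Δl = 103.9 kN/m; ΣN' = 704.1 kN/m; ΣW sinα = 155.8 kN/m
Resisting = 103.9 + 704.1·tan30.9° = 103.9 + 421.4 = 525.4 kN/m
FS = 525.4 / 155.8 = 3.371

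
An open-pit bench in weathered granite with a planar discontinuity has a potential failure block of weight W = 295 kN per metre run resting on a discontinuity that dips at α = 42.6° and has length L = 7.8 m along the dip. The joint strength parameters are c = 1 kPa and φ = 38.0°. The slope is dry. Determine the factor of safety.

FS = 0.89

Resolving the block weight along and normal to the plane and applying the Mohr–Coulomb strength on the joint:
N' = W cosα = 295·cos42.6° = 217.1 kN/m
Driving force T = W sinα = 295·sin42.6° = 199.7 kN/m
Resisting force R = c·L + N'·tanφ = 1·7.8 + 217.1·tan38.0° = 7.8 + 169.7 = 177.5 kN/m
FS = R / T = 177.5 / 199.7 = 0.889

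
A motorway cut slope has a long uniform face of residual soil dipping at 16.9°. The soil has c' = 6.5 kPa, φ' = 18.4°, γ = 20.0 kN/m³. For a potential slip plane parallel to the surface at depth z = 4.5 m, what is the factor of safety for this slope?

FS = 1.35

For an infinite slope with a slip plane parallel to the surface (no pore pressure): FS = [c' + γz cos²β tanφ'] / [γz sinβ cosβ].
γz = 20.0·4.5 = 90.00 kN/m²
Numerator = 6.5 + 90.00·cos²16.9°·tan18.4° = 6.5 + 90.00·0.9155·0.3327 = 33.909 kPa
Denominator = 90.00·sin16.9°·cos16.9° = 90.00·0.2907·0.9568 = 25.033 kPa
FS = 33.909 / 25.033 = 1.355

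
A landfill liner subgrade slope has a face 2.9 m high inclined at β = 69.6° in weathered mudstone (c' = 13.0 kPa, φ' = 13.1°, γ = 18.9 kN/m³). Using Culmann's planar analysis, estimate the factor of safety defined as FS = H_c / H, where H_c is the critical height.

H_c = (4c'/γ) · sinβ cosφ' / [1 − cos(β − φ')]
    = (4·13.0/18.9) · sin69.6°·cos13.1° / [1 − cos56.5°]
    = 2.751 · 0.9129 / 0.4481 = 5.61 m
FS = H_c / H = 5.61 / 2.9 = 1.933

FS = 1.93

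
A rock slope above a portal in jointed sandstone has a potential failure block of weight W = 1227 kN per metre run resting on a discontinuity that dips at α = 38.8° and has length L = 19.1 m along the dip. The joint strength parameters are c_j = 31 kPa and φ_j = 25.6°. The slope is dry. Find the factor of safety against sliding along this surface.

Resolving the block weight along and normal to the plane and applying the Mohr–Coulomb strength on the joint:
N' = W cosα = 1227·cos38.8° = 956.2 kN/m
Driving force T = W sinα = 1227·sin38.8° = 768.8 kN/m
Resisting force R = c_j·L + N'·tanφ_j = 31·19.1 + 956.2·tan25.6° = 592.1 + 458.2 = 1050.3 kN/m
FS = R / T = 1050.3 / 768.8 = 1.366

FS = 1.37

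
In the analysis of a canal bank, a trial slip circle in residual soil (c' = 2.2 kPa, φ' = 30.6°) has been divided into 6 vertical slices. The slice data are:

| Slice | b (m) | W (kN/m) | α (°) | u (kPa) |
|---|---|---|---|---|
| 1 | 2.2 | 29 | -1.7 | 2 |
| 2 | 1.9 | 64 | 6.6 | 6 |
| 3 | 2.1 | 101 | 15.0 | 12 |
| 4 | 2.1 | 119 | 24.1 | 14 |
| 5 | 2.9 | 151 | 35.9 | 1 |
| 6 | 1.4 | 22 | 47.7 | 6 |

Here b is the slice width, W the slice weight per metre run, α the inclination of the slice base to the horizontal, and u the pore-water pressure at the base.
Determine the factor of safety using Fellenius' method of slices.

Ordinary method of slices: FS = Σ[c'·Δl_i + (W_i cosα_i − u_i·Δl_i)·tanφ'] / Σ W_i sinα_i, with Δl_i = b_i / cosα_i.
Slice 1: Δl = 2.2/cos(-1.7°) = 2.201 m; N'_1 = 29·cos(-1.7°) − 2·2.201 = 24.6; c'Δl = 4.84; W sinα = -0.9
Slice 2: Δl = 1.9/cos6.6° = 1.913 m; N'_2 = 64·cos6.6° − 6·1.913 = 52.1; c'Δl = 4.21; W sinα = 7.4
Slice 3: Δl = 2.1/cos15.0° = 2.174 m; N'_3 = 101·cos15.0° − 12·2.174 = 71.5; c'Δl = 4.78; W sinα = 26.1
Slice 4: Δl = 2.1/cos24.1° = 2.301 m; N'_4 = 119·cos24.1° − 14·2.301 = 76.4; c'Δl = 5.06; W sinα = 48.6
Slice 5: Δl = 2.9/cos35.9° = 3.580 m; N'_5 = 151·cos35.9° − 1·3.580 = 118.7; c'Δl = 7.88; W sinα = 88.5
Slice 6: Δl = 1.4/cos47.7° = 2.080 m; N'_6 = 22·cos47.7° − 6·2.080 = 2.3; c'Δl = 4.58; W sinα = 16.3
Σc'Δl = 31.3 kN/m; ΣN' = 345.6 kN/m; ΣW sinα = 186.0 kN/m
Resisting = 31.3 + 345.6·tan30.6° = 31.3 + 204.4 = 235.8 kN/m
FS = 235.8 / 186.0 = 1.267

FS = 1.27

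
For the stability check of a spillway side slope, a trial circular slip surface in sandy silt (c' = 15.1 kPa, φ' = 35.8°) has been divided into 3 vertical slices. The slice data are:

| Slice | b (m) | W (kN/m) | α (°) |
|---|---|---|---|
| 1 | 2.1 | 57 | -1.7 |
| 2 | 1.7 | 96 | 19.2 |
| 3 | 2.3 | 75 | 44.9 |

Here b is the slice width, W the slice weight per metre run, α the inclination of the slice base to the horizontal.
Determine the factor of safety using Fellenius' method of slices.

FS = 3.05

Ordinary method of slices: FS = Σ[c'·Δl_i + (W_i cosα_i)·tanφ'] / Σ W_i sinα_i, with Δl_i = b_i / cosα_i.
Slice 1: Δl = 2.1/cos(-1.7°) = 2.101 m; N'_1 = 57·cos(-1.7°) = 57.0; c'Δl = 31.72; W sinα = -1.7
Slice 2: Δl = 1.7/cos19.2° = 1.800 m; N'_2 = 96·cos19.2° = 90.7; c'Δl = 27.18; W sinα = 31.6
Slice 3: Δl = 2.3/cos44.9° = 3.247 m; N'_3 = 75·cos44.9° = 53.1; c'Δl = 49.03; W sinα = 52.9
Σc'Δl = 107.9 kN/m; ΣN' = 200.8 kN/m; ΣW sinα = 82.8 kN/m
Resisting = 107.9 + 200.8·tan35.8° = 107.9 + 144.8 = 252.7 kN/m
FS = 252.7 / 82.8 = 3.052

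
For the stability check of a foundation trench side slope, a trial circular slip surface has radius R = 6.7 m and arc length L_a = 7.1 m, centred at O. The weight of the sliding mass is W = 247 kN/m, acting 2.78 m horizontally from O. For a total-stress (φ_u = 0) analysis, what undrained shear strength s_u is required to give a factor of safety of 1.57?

s_u = 22.7 kPa

FS = s_u·L_a·R / (W·d), so s_u = FS·W·d / (L_a·R).
s_u = 1.57·247·2.78 / (7.10·6.7) = 1078.1 / 47.57 = 22.66 kPa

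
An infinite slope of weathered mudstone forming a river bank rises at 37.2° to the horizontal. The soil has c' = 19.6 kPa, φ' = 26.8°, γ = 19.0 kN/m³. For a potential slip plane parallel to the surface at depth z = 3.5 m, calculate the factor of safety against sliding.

For an infinite slope with a slip plane parallel to the surface (no pore pressure): FS = [c' + γz cos²β tanφ'] / [γz sinβ cosβ].
γz = 19.0·3.5 = 66.50 kN/m²
Numerator = 19.6 + 66.50·cos²37.2°·tan26.8° = 19.6 + 66.50·0.6345·0.5051 = 40.913 kPa
Denominator = 66.50·sin37.2°·cos37.2° = 66.50·0.6046·0.7965 = 32.025 kPa
FS = 40.913 / 32.025 = 1.278

FS = 1.28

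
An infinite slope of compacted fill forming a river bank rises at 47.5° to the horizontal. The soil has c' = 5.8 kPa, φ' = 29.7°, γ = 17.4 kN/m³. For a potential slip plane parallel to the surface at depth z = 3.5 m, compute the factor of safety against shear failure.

FS = 0.71

For an infinite slope with a slip plane parallel to the surface (no pore pressure): FS = [c' + γz cos²β tanφ'] / [γz sinβ cosβ].
γz = 17.4·3.5 = 60.90 kN/m²
Numerator = 5.8 + 60.90·cos²47.5°·tan29.7° = 5.8 + 60.90·0.4564·0.5704 = 21.655 kPa
Denominator = 60.90·sin47.5°·cos47.5° = 60.90·0.7373·0.6756 = 30.334 kPa
FS = 21.655 / 30.334 = 0.714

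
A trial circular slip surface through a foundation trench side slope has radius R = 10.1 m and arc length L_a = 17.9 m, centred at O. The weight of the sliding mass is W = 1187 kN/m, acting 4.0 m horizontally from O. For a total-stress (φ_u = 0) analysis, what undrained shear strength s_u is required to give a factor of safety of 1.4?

s_u = 36.8 kPa

FS = s_u·L_a·R / (W·d), so s_u = FS·W·d / (L_a·R).
s_u = 1.4·1187·4.0 / (17.90·10.1) = 6647.2 / 180.79 = 36.77 kPa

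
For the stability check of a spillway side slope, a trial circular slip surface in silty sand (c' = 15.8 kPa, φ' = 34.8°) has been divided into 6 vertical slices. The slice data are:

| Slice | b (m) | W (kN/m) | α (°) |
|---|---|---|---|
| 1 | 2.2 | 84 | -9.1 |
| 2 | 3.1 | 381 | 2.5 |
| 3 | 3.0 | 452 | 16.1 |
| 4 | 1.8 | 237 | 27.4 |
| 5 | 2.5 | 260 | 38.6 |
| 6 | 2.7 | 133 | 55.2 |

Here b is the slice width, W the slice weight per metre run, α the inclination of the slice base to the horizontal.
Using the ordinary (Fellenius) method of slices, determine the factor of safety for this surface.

Ordinary method of slices: FS = Σ[c'·Δl_i + (W_i cosα_i)·tanφ'] / Σ W_i sinα_i, with Δl_i = b_i / cosα_i.
Slice 1: Δl = 2.2/cos(-9.1°) = 2.228 m; N'_1 = 84·cos(-9.1°) = 82.9; c'Δl = 35.20; W sinα = -13.3
Slice 2: Δl = 3.1/cos2.5° = 3.103 m; N'_2 = 381·cos2.5° = 380.6; c'Δl = 49.03; W sinα = 16.6
Slice 3: Δl = 3.0/cos16.1° = 3.122 m; N'_3 = 452·cos16.1° = 434.3; c'Δl = 49.33; W sinα = 125.3
Slice 4: Δl = 1.8/cos27.4° = 2.027 m; N'_4 = 237·cos27.4° = 210.4; c'Δl = 32.03; W sinα = 109.1
Slice 5: Δl = 2.5/cos38.6° = 3.199 m; N'_5 = 260·cos38.6° = 203.2; c'Δl = 50.54; W sinα = 162.2
Slice 6: Δl = 2.7/cos55.2° = 4.731 m; N'_6 = 133·cos55.2° = 75.9; c'Δl = 74.75; W sinα = 109.2
Σc'Δl = 290.9 kN/m; ΣN' = 1387.4 kN/m; ΣW sinα = 509.2 kN/m
Resisting = 290.9 + 1387.4·tan34.8° = 290.9 + 964.2 = 1255.1 kN/m
FS = 1255.1 / 509.2 = 2.465

FS = 2.47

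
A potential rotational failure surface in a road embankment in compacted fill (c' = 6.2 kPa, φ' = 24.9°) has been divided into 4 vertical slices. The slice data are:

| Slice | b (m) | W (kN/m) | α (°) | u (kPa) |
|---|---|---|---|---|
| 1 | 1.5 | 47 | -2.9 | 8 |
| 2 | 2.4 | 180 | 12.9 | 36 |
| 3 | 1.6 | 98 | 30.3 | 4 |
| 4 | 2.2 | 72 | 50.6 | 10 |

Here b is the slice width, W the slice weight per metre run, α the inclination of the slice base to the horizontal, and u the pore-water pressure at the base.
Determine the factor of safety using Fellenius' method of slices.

Ordinary method of slices: FS = Σ[c'·Δl_i + (W_i cosα_i − u_i·Δl_i)·tanφ'] / Σ W_i sinα_i, with Δl_i = b_i / cosα_i.
Slice 1: Δl = 1.5/cos(-2.9°) = 1.502 m; N'_1 = 47·cos(-2.9°) − 8·1.502 = 34.9; c'Δl = 9.31; W sinα = -2.4
Slice 2: Δl = 2.4/cos12.9° = 2.462 m; N'_2 = 180·cos12.9° − 36·2.462 = 86.8; c'Δl = 15.27; W sinα = 40.2
Slice 3: Δl = 1.6/cos30.3° = 1.853 m; N'_3 = 98·cos30.3° − 4·1.853 = 77.2; c'Δl = 11.49; W sinα = 49.4
Slice 4: Δl = 2.2/cos50.6° = 3.466 m; N'_4 = 72·cos50.6° − 10·3.466 = 11.0; c'Δl = 21.49; W sinα = 55.6
Σc'Δl = 57.6 kN/m; ΣN' = 210.0 kN/m; ΣW sinα = 142.9 kN/m
Resisting = 57.6 + 210.0·tan24.9° = 57.6 + 97.5 = 155.0 kN/m
FS = 155.0 / 142.9 = 1.085

FS = 1.08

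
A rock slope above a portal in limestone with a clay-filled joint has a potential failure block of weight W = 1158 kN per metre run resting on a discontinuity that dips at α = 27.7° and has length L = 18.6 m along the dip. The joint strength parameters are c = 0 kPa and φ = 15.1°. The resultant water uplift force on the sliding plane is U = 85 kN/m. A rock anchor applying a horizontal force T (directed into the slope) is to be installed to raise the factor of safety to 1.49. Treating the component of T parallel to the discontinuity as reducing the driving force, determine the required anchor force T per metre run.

T = 380 kN/m

Resolving forces along and normal to the sliding plane, with the horizontal anchor force T adding T·sinα to the effective normal force and T·cosα acting up the plane against the driving force:
FS = [cL + (W cosα − U + T sinα) tanφ] / [W sinα − T cosα]
Without the anchor: N' = 940.3 kN/m, driving T_d = 538.3 kN/m, resisting R = 0·18.6 + 940.3·tan15.1° = 253.7 kN/m, FS = 0.47.
Setting FS = 1.49 and solving for T:
1.49·(538.3 − T cos27.7°) = 253.7 + T sin27.7°·tan15.1°
T·(sin27.7°·tan15.1° + 1.49·cos27.7°) = 1.49·538.3 − 253.7
T·(0.4648·0.2698 + 1.49·0.8854) = 802.0 − 253.7 = 548.3
T·1.4447 = 548.3
T = 379.6 kN/m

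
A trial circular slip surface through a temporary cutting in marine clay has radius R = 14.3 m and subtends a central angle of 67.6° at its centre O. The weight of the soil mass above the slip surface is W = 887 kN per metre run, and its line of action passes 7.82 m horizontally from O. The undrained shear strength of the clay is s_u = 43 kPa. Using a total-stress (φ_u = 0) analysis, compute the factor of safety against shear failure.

Taking moments about the centre O, the resisting moment is provided by the undrained shear strength acting along the arc:
Arc length L_a = R·θ = 14.3·(67.6°·π/180) = 14.3·1.1798 = 16.87 m
M_R = s_u·L_a·R = 43·16.87·14.3 = 10374.4 kN·m/m
M_D = W·d = 887·7.82 = 6936.3 kN·m/m
FS = M_R / M_D = 10374.4 / 6936.3 = 1.496

FS = 1.50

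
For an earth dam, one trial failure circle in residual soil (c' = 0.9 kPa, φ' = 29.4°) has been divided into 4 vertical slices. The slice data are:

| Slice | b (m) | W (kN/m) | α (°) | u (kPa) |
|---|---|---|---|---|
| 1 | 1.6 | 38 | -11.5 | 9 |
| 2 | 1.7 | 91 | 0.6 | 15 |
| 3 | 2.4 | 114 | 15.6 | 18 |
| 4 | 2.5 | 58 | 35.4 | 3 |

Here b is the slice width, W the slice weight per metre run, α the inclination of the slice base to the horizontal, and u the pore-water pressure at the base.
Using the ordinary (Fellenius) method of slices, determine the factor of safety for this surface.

Ordinary method of slices: FS = Σ[c'·Δl_i + (W_i cosα_i − u_i·Δl_i)·tanφ'] / Σ W_i sinα_i, with Δl_i = b_i / cosα_i.
Slice 1: Δl = 1.6/cos(-11.5°) = 1.633 m; N'_1 = 38·cos(-11.5°) − 9·1.633 = 22.5; c'Δl = 1.47; W sinα = -7.6
Slice 2: Δl = 1.7/cos0.6° = 1.700 m; N'_2 = 91·cos0.6° − 15·1.700 = 65.5; c'Δl = 1.53; W sinα = 1.0
Slice 3: Δl = 2.4/cos15.6° = 2.492 m; N'_3 = 114·cos15.6° − 18·2.492 = 64.9; c'Δl = 2.24; W sinα = 30.7
Slice 4: Δl = 2.5/cos35.4° = 3.067 m; N'_4 = 58·cos35.4° − 3·3.067 = 38.1; c'Δl = 2.76; W sinα = 33.6
Σc'Δl = 8.0 kN/m; ΣN' = 191.1 kN/m; ΣW sinα = 57.6 kN/m
Resisting = 8.0 + 191.1·tan29.4° = 8.0 + 107.7 = 115.7 kN/m
FS = 115.7 / 57.6 = 2.007

FS = 2.01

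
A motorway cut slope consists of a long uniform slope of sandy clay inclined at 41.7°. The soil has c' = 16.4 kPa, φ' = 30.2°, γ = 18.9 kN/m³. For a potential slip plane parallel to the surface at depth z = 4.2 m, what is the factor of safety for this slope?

FS = 1.07

For an infinite slope with a slip plane parallel to the surface (no pore pressure): FS = [c' + γz cos²β tanφ'] / [γz sinβ cosβ].
γz = 18.9·4.2 = 79.38 kN/m²
Numerator = 16.4 + 79.38·cos²41.7°·tan30.2° = 16.4 + 79.38·0.5575·0.5820 = 42.155 kPa
Denominator = 79.38·sin41.7°·cos41.7° = 79.38·0.6652·0.7466 = 39.427 kPa
FS = 42.155 / 39.427 = 1.069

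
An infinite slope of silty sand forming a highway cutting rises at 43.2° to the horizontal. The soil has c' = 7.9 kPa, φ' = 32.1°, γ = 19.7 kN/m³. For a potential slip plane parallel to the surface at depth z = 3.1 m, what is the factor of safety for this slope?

FS = 0.93

For an infinite slope with a slip plane parallel to the surface (no pore pressure): FS = [c' + γz cos²β tanφ'] / [γz sinβ cosβ].
γz = 19.7·3.1 = 61.07 kN/m²
Numerator = 7.9 + 61.07·cos²43.2°·tan32.1° = 7.9 + 61.07·0.5314·0.6273 = 28.257 kPa
Denominator = 61.07·sin43.2°·cos43.2° = 61.07·0.6845·0.7290 = 30.475 kPa
FS = 28.257 / 30.475 = 0.927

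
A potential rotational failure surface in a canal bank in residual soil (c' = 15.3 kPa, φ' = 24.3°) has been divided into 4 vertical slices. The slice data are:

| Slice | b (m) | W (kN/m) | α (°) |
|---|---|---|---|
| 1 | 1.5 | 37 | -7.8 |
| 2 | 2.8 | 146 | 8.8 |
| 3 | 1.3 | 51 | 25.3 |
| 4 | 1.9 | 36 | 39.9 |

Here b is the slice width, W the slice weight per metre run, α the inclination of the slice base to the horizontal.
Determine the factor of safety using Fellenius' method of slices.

FS = 3.88

Ordinary method of slices: FS = Σ[c'·Δl_i + (W_i cosα_i)·tanφ'] / Σ W_i sinα_i, with Δl_i = b_i / cosα_i.
Slice 1: Δl = 1.5/cos(-7.8°) = 1.514 m; N'_1 = 37·cos(-7.8°) = 36.7; c'Δl = 23.16; W sinα = -5.0
Slice 2: Δl = 2.8/cos8.8° = 2.833 m; N'_2 = 146·cos8.8° = 144.3; c'Δl = 43.35; W sinα = 22.3
Slice 3: Δl = 1.3/cos25.3° = 1.438 m; N'_3 = 51·cos25.3° = 46.1; c'Δl = 22.00; W sinα = 21.8
Slice 4: Δl = 1.9/cos39.9° = 2.477 m; N'_4 = 36·cos39.9° = 27.6; c'Δl = 37.89; W sinα = 23.1
Σc'Δl = 126.4 kN/m; ΣN' = 254.7 kN/m; ΣW sinα = 62.2 kN/m
Resisting = 126.4 + 254.7·tan24.3° = 126.4 + 115.0 = 241.4 kN/m
FS = 241.4 / 62.2 = 3.881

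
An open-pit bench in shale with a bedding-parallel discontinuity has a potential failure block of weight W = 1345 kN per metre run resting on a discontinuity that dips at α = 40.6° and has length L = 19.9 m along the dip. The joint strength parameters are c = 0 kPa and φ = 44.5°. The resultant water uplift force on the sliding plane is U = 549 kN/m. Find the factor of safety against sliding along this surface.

FS = 0.53

Resolving the block weight along and normal to the plane and applying the Mohr–Coulomb strength on the joint:
N' = W cosα − U = 1345·cos40.6° − 549 = 472.2 kN/m
Driving force T = W sinα = 1345·sin40.6° = 875.3 kN/m
Resisting force R = c·L + N'·tanφ = 0·19.9 + 472.2·tan44.5° = 0.0 + 464.0 = 464.0 kN/m
FS = R / T = 464.0 / 875.3 = 0.530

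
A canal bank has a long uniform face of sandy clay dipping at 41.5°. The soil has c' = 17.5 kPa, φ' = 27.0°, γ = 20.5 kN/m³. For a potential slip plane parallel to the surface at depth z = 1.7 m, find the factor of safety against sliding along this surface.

FS = 1.59

For an infinite slope with a slip plane parallel to the surface (no pore pressure): FS = [c' + γz cos²β tanφ'] / [γz sinβ cosβ].
γz = 20.5·1.7 = 34.85 kN/m²
Numerator = 17.5 + 34.85·cos²41.5°·tan27.0° = 17.5 + 34.85·0.5609·0.5095 = 27.460 kPa
Denominator = 34.85·sin41.5°·cos41.5° = 34.85·0.6626·0.7490 = 17.295 kPa
FS = 27.460 / 17.295 = 1.588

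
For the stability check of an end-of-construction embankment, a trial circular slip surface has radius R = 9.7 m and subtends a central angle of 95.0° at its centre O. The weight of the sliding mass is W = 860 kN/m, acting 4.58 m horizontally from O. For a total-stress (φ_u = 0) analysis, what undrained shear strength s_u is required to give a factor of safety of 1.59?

FS = s_u·L_a·R / (W·d), so s_u = FS·W·d / (L_a·R).
Arc length L_a = R·θ = 9.7·(95.0°·π/180) = 9.7·1.6581 = 16.08 m
s_u = 1.59·860·4.58 / (16.08·9.7) = 6262.7 / 156.01 = 40.14 kPa

s_u = 40.1 kPa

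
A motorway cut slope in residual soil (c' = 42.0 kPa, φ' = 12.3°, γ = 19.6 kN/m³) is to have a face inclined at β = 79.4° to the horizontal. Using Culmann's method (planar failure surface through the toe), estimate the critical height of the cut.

Culmann's analysis gives the critical failure plane at α_cr = (β + φ')/2 = (79.4 + 12.3)/2 = 45.9°, and the critical height
H_c = (4c'/γ) · sinβ cosφ' / [1 − cos(β − φ')]
    = (4·42.0/19.6) · sin79.4°·cos12.3° / [1 − cos(67.1°)]
    = 8.571 · 0.9829·0.9770 / [1 − 0.3891]
    = 8.571 · 0.9604 / 0.6109
    = 13.48 m

H_c = 13.48 m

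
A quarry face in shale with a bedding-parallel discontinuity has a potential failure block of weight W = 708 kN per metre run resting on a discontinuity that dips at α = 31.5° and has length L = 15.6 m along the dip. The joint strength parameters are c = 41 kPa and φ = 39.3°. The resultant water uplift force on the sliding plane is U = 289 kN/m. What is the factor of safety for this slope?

FS = 2.43

Resolving the block weight along and normal to the plane and applying the Mohr–Coulomb strength on the joint:
N' = W cosα − U = 708·cos31.5° − 289 = 314.7 kN/m
Driving force T = W sinα = 708·sin31.5° = 369.9 kN/m
Resisting force R = c·L + N'·tanφ = 41·15.6 + 314.7·tan39.3° = 639.6 + 257.6 = 897.2 kN/m
FS = R / T = 897.2 / 369.9 = 2.425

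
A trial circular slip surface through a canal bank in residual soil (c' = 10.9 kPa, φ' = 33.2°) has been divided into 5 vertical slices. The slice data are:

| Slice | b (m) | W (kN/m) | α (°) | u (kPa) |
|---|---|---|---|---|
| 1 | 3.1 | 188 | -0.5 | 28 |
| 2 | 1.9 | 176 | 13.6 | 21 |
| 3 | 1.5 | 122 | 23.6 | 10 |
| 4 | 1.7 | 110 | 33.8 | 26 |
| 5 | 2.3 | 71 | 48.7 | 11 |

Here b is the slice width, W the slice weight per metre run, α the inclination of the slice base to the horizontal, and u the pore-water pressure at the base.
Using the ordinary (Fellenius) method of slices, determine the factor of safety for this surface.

FS = 1.86

Ordinary method of slices: FS = Σ[c'·Δl_i + (W_i cosα_i − u_i·Δl_i)·tanφ'] / Σ W_i sinα_i, with Δl_i = b_i / cosα_i.
Slice 1: Δl = 3.1/cos(-0.5°) = 3.100 m; N'_1 = 188·cos(-0.5°) − 28·3.100 = 101.2; c'Δl = 33.79; W sinα = -1.6
Slice 2: Δl = 1.9/cos13.6° = 1.955 m; N'_2 = 176·cos13.6° − 21·1.955 = 130.0; c'Δl = 21.31; W sinα = 41.4
Slice 3: Δl = 1.5/cos23.6° = 1.637 m; N'_3 = 122·cos23.6° − 10·1.637 = 95.4; c'Δl = 17.84; W sinα = 48.8
Slice 4: Δl = 1.7/cos33.8° = 2.046 m; N'_4 = 110·cos33.8° − 26·2.046 = 38.2; c'Δl = 22.30; W sinα = 61.2
Slice 5: Δl = 2.3/cos48.7° = 3.485 m; N'_5 = 71·cos48.7° − 11·3.485 = 8.5; c'Δl = 37.98; W sinα = 53.3
Σc'Δl = 133.2 kN/m; ΣN' = 373.4 kN/m; ΣW sinα = 203.1 kN/m
Resisting = 133.2 + 373.4·tan33.2° = 133.2 + 244.3 = 377.6 kN/m
FS = 377.6 / 203.1 = 1.859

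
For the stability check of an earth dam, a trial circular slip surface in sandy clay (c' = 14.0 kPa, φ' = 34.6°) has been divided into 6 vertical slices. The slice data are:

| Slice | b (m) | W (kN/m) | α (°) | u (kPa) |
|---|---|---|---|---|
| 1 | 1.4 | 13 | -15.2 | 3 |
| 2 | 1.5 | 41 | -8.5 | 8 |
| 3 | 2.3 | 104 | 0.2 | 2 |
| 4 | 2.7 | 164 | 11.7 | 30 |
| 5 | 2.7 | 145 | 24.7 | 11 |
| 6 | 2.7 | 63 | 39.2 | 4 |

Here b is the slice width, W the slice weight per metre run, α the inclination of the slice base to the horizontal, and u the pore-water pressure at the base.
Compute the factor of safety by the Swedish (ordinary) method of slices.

FS = 3.55

Ordinary method of slices: FS = Σ[c'·Δl_i + (W_i cosα_i − u_i·Δl_i)·tanφ'] / Σ W_i sinα_i, with Δl_i = b_i / cosα_i.
Slice 1: Δl = 1.4/cos(-15.2°) = 1.451 m; N'_1 = 13·cos(-15.2°) − 3·1.451 = 8.2; c'Δl = 20.31; W sinα = -3.4
Slice 2: Δl = 1.5/cos(-8.5°) = 1.517 m; N'_2 = 41·cos(-8.5°) − 8·1.517 = 28.4; c'Δl = 21.23; W sinα = -6.1
Slice 3: Δl = 2.3/cos0.2° = 2.300 m; N'_3 = 104·cos0.2° − 2·2.300 = 99.4; c'Δl = 32.20; W sinα = 0.4
Slice 4: Δl = 2.7/cos11.7° = 2.757 m; N'_4 = 164·cos11.7° − 30·2.757 = 77.9; c'Δl = 38.60; W sinα = 33.3
Slice 5: Δl = 2.7/cos24.7° = 2.972 m; N'_5 = 145·cos24.7° − 11·2.972 = 99.0; c'Δl = 41.61; W sinα = 60.6
Slice 6: Δl = 2.7/cos39.2° = 3.484 m; N'_6 = 63·cos39.2° − 4·3.484 = 34.9; c'Δl = 48.78; W sinα = 39.8
Σc'Δl = 202.7 kN/m; ΣN' = 347.8 kN/m; ΣW sinα = 124.6 kN/m
Resisting = 202.7 + 347.8·tan34.6° = 202.7 + 239.9 = 442.7 kN/m
FS = 442.7 / 124.6 = 3.554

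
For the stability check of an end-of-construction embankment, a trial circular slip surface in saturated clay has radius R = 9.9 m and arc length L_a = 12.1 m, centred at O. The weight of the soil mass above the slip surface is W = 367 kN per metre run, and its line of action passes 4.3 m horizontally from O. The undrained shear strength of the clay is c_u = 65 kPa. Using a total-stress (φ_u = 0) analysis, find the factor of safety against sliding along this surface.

FS = 4.93

Taking moments about the centre O, the resisting moment is provided by the undrained shear strength acting along the arc:
M_R = c_u·L_a·R = 65·12.10·9.9 = 7786.4 kN·m/m
M_D = W·d = 367·4.3 = 1578.1 kN·m/m
FS = M_R / M_D = 7786.4 / 1578.1 = 4.934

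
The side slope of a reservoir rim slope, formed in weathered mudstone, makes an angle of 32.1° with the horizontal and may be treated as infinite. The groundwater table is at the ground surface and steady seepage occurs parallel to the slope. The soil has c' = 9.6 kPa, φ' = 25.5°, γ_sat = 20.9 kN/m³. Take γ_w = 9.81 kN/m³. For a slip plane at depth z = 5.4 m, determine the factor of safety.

With seepage parallel to the slope and the water table at the surface, the effective normal stress on the slip plane uses the buoyant unit weight γ' = γ_sat − γ_w while the driving shear stress uses γ_sat:
FS = [c' + γ' z cos²β tanφ'] / [γ_sat z sinβ cosβ]
γ' = 20.9 − 9.81 = 11.09 kN/m³
Numerator = 9.6 + 11.09·5.4·cos²32.1°·tan25.5° = 9.6 + 11.09·5.4·0.7176·0.4770 = 30.098 kPa
Denominator = 20.9·5.4·sin32.1°·cos32.1° = 20.9·5.4·0.5314·0.8471 = 50.805 kPa
FS = 30.098 / 50.805 = 0.592

FS = 0.59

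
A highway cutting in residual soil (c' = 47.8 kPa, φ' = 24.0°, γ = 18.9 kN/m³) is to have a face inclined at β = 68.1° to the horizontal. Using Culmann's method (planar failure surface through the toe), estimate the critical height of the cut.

Culmann's analysis gives the critical failure plane at α_cr = (β + φ')/2 = (68.1 + 24.0)/2 = 46.0°, and the critical height
H_c = (4c'/γ) · sinβ cosφ' / [1 − cos(β − φ')]
    = (4·47.8/18.9) · sin68.1°·cos24.0° / [1 − cos(44.1°)]
    = 10.116 · 0.9278·0.9135 / [1 − 0.7181]
    = 10.116 · 0.8476 / 0.2819
    = 30.42 m

H_c = 30.42 m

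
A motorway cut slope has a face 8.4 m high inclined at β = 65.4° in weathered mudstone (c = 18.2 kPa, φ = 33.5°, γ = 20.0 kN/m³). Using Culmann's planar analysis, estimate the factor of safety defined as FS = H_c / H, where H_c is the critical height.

H_c = (4c/γ) · sinβ cosφ / [1 − cos(β − φ)]
    = (4·18.2/20.0) · sin65.4°·cos33.5° / [1 − cos31.9°]
    = 3.640 · 0.7582 / 0.1510 = 18.27 m
FS = H_c / H = 18.27 / 8.4 = 2.175

FS = 2.18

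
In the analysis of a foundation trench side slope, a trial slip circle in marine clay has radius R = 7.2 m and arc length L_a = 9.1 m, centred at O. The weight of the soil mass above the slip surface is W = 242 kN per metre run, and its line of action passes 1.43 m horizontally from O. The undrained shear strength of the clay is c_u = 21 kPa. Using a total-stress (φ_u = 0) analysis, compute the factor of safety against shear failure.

Taking moments about the centre O, the resisting moment is provided by the undrained shear strength acting along the arc:
M_R = c_u·L_a·R = 21·9.10·7.2 = 1375.9 kN·m/m
M_D = W·d = 242·1.43 = 346.1 kN·m/m
FS = M_R / M_D = 1375.9 / 346.1 = 3.976

FS = 3.98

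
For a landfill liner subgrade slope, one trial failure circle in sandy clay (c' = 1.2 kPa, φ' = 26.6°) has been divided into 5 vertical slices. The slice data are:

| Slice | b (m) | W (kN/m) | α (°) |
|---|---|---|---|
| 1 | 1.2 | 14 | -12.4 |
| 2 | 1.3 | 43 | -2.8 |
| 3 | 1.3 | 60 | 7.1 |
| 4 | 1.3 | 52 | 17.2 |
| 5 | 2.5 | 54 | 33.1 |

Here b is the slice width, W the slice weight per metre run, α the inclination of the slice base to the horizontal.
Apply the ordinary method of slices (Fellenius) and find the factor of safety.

FS = 2.45

Ordinary method of slices: FS = Σ[c'·Δl_i + (W_i cosα_i)·tanφ'] / Σ W_i sinα_i, with Δl_i = b_i / cosα_i.
Slice 1: Δl = 1.2/cos(-12.4°) = 1.229 m; N'_1 = 14·cos(-12.4°) = 13.7; c'Δl = 1.47; W sinα = -3.0
Slice 2: Δl = 1.3/cos(-2.8°) = 1.302 m; N'_2 = 43·cos(-2.8°) = 42.9; c'Δl = 1.56; W sinα = -2.1
Slice 3: Δl = 1.3/cos7.1° = 1.310 m; N'_3 = 60·cos7.1° = 59.5; c'Δl = 1.57; W sinα = 7.4
Slice 4: Δl = 1.3/cos17.2° = 1.361 m; N'_4 = 52·cos17.2° = 49.7; c'Δl = 1.63; W sinα = 15.4
Slice 5: Δl = 2.5/cos33.1° = 2.984 m; N'_5 = 54·cos33.1° = 45.2; c'Δl = 3.58; W sinα = 29.5
Σc'Δl = 9.8 kN/m; ΣN' = 211.1 kN/m; ΣW sinα = 47.2 kN/m
Resisting = 9.8 + 211.1·tan26.6° = 9.8 + 105.7 = 115.5 kN/m
FS = 115.5 / 47.2 = 2.449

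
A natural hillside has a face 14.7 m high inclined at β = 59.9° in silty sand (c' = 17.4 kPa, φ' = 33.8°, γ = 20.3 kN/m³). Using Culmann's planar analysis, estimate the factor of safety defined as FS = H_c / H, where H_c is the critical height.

H_c = (4c'/γ) · sinβ cosφ' / [1 − cos(β − φ')]
    = (4·17.4/20.3) · sin59.9°·cos33.8° / [1 − cos26.1°]
    = 3.429 · 0.7189 / 0.1020 = 24.17 m
FS = H_c / H = 24.17 / 14.7 = 1.644

FS = 1.64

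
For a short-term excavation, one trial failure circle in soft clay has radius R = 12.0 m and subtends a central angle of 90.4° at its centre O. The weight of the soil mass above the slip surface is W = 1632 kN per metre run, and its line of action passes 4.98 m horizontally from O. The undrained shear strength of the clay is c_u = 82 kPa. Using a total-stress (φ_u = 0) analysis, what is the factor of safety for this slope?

Taking moments about the centre O, the resisting moment is provided by the undrained shear strength acting along the arc:
Arc length L_a = R·θ = 12.0·(90.4°·π/180) = 12.0·1.5778 = 18.93 m
M_R = c_u·L_a·R = 82·18.93·12.0 = 18630.4 kN·m/m
M_D = W·d = 1632·4.98 = 8127.4 kN·m/m
FS = M_R / M_D = 18630.4 / 8127.4 = 2.292

FS = 2.29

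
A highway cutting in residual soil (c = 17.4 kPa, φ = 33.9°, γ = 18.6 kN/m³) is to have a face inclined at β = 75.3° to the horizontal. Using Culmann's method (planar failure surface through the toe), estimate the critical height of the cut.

Culmann's analysis gives the critical failure plane at α_cr = (β + φ)/2 = (75.3 + 33.9)/2 = 54.6°, and the critical height
H_c = (4c/γ) · sinβ cosφ / [1 − cos(β − φ)]
    = (4·17.4/18.6) · sin75.3°·cos33.9° / [1 − cos(41.4°)]
    = 3.742 · 0.9673·0.8300 / [1 − 0.7501]
    = 3.742 · 0.8028 / 0.2499
    = 12.02 m

H_c = 12.02 m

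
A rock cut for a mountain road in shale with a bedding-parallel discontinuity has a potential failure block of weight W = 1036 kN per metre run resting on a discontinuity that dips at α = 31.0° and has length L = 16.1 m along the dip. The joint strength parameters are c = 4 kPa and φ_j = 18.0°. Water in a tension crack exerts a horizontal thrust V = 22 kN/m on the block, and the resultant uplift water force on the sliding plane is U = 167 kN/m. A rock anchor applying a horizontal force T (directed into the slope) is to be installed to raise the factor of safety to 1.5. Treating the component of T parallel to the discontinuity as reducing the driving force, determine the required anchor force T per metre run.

T = 367 kN/m

Resolving forces along and normal to the sliding plane, with the horizontal anchor force T adding T·sinα to the effective normal force and T·cosα acting up the plane against the driving force:
FS = [cL + (W cosα − U − V sinα + T sinα) tanφ_j] / [W sinα + V cosα − T cosα]
Without the anchor: N' = 709.7 kN/m, driving T_d = 552.4 kN/m, resisting R = 4·16.1 + 709.7·tan18.0° = 295.0 kN/m, FS = 0.53.
Setting FS = 1.5 and solving for T:
1.5·(552.4 − T cos31.0°) = 295.0 + T sin31.0°·tan18.0°
T·(sin31.0°·tan18.0° + 1.5·cos31.0°) = 1.5·552.4 − 295.0
T·(0.5150·0.3249 + 1.5·0.8572) = 828.7 − 295.0 = 533.7
T·1.4531 = 533.7
T = 367.3 kN/m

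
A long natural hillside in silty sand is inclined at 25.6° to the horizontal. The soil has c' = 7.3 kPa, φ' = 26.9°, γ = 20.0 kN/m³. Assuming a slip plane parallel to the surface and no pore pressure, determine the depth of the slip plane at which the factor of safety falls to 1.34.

Setting FS = 1.34 in FS = [c' + γz cos²β tanφ'] / [γz sinβ cosβ] and solving for z:
z = c' / [γ cosβ (FS·sinβ − cosβ·tanφ')]
  = 7.3 / [20.0·cos25.6°·(1.34·sin25.6° − cos25.6°·tan26.9°)]
  = 7.3 / [20.0·0.9018·(1.34·0.4321 − 0.9018·0.5073)]
  = 7.3 / 2.1909 = 3.332 m

z = 3.33 m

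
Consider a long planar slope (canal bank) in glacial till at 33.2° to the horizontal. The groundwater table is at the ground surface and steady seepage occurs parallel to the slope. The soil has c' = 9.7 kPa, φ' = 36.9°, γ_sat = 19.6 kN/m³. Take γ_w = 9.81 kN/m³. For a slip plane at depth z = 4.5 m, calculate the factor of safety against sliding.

FS = 0.81

With seepage parallel to the slope and the water table at the surface, the effective normal stress on the slip plane uses the buoyant unit weight γ' = γ_sat − γ_w while the driving shear stress uses γ_sat:
FS = [c' + γ' z cos²β tanφ'] / [γ_sat z sinβ cosβ]
γ' = 19.6 − 9.81 = 9.79 kN/m³
Numerator = 9.7 + 9.79·4.5·cos²33.2°·tan36.9° = 9.7 + 9.79·4.5·0.7002·0.7508 = 32.860 kPa
Denominator = 19.6·4.5·sin33.2°·cos33.2° = 19.6·4.5·0.5476·0.8368 = 40.412 kPa
FS = 32.860 / 40.412 = 0.813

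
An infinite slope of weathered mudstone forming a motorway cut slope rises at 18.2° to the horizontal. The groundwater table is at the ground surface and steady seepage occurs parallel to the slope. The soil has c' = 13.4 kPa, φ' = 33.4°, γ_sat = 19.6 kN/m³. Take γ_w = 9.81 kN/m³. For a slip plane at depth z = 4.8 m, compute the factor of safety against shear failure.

FS = 1.48

With seepage parallel to the slope and the water table at the surface, the effective normal stress on the slip plane uses the buoyant unit weight γ' = γ_sat − γ_w while the driving shear stress uses γ_sat:
FS = [c' + γ' z cos²β tanφ'] / [γ_sat z sinβ cosβ]
γ' = 19.6 − 9.81 = 9.79 kN/m³
Numerator = 13.4 + 9.79·4.8·cos²18.2°·tan33.4° = 13.4 + 9.79·4.8·0.9024·0.6594 = 41.363 kPa
Denominator = 19.6·4.8·sin18.2°·cos18.2° = 19.6·4.8·0.3123·0.9500 = 27.914 kPa
FS = 41.363 / 27.914 = 1.482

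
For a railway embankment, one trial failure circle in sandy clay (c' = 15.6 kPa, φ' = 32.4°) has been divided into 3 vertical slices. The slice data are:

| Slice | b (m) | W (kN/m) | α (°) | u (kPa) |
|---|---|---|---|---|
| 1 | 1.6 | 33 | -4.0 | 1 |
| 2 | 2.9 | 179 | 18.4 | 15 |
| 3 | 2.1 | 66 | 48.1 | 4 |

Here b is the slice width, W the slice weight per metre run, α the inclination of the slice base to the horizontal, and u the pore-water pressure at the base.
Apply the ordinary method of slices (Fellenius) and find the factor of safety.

FS = 2.33

Ordinary method of slices: FS = Σ[c'·Δl_i + (W_i cosα_i − u_i·Δl_i)·tanφ'] / Σ W_i sinα_i, with Δl_i = b_i / cosα_i.
Slice 1: Δl = 1.6/cos(-4.0°) = 1.604 m; N'_1 = 33·cos(-4.0°) − 1·1.604 = 31.3; c'Δl = 25.02; W sinα = -2.3
Slice 2: Δl = 2.9/cos18.4° = 3.056 m; N'_2 = 179·cos18.4° − 15·3.056 = 124.0; c'Δl = 47.68; W sinα = 56.5
Slice 3: Δl = 2.1/cos48.1° = 3.145 m; N'_3 = 66·cos48.1° − 4·3.145 = 31.5; c'Δl = 49.05; W sinα = 49.1
Σc'Δl = 121.8 kN/m; ΣN' = 186.8 kN/m; ΣW sinα = 103.3 kN/m
Resisting = 121.8 + 186.8·tan32.4° = 121.8 + 118.6 = 240.3 kN/m
FS = 240.3 / 103.3 = 2.326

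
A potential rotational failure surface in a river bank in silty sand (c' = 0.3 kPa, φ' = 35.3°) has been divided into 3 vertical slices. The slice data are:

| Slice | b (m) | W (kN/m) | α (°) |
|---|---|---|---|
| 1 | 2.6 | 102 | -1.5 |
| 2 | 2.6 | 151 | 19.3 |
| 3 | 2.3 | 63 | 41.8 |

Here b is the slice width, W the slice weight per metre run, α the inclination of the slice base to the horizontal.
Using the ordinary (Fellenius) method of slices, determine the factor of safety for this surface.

Ordinary method of slices: FS = Σ[c'·Δl_i + (W_i cosα_i)·tanφ'] / Σ W_i sinα_i, with Δl_i = b_i / cosα_i.
Slice 1: Δl = 2.6/cos(-1.5°) = 2.601 m; N'_1 = 102·cos(-1.5°) = 102.0; c'Δl = 0.78; W sinα = -2.7
Slice 2: Δl = 2.6/cos19.3° = 2.755 m; N'_2 = 151·cos19.3° = 142.5; c'Δl = 0.83; W sinα = 49.9
Slice 3: Δl = 2.3/cos41.8° = 3.085 m; N'_3 = 63·cos41.8° = 47.0; c'Δl = 0.93; W sinα = 42.0
Σc'Δl = 2.5 kN/m; ΣN' = 291.4 kN/m; ΣW sinα = 89.2 kN/m
Resisting = 2.5 + 291.4·tan35.3° = 2.5 + 206.4 = 208.9 kN/m
FS = 208.9 / 89.2 = 2.341

FS = 2.34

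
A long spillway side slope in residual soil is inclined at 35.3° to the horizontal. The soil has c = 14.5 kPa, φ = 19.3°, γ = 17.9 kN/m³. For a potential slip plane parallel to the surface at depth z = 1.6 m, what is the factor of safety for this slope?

FS = 1.57

For an infinite slope with a slip plane parallel to the surface (no pore pressure): FS = [c + γz cos²β tanφ] / [γz sinβ cosβ].
γz = 17.9·1.6 = 28.64 kN/m²
Numerator = 14.5 + 28.64·cos²35.3°·tan19.3° = 14.5 + 28.64·0.6661·0.3502 = 21.181 kPa
Denominator = 28.64·sin35.3°·cos35.3° = 28.64·0.5779·0.8161 = 13.507 kPa
FS = 21.181 / 13.507 = 1.568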